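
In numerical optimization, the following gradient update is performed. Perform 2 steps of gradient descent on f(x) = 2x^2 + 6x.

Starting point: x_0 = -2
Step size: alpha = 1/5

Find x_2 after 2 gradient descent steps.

f(x) = 2x^2 + 6x, f'(x) = 4x + (6)
Step 1: f'(-2) = -2, x_1 = -2 - 1/5 * -2 = -8/5
Step 2: f'(-8/5) = -2/5, x_2 = -8/5 - 1/5 * -2/5 = -38/25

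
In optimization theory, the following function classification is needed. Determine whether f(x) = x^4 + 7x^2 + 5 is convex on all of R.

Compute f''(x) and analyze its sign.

f(x) = x^4 + 7x^2 + 5
f'(x) = 4x^3 + 14x
f''(x) = 12x^2 + 14
f''(x) = 12x^2 + 14 >= 14 > 0 for all x
Therefore, f is convex on R.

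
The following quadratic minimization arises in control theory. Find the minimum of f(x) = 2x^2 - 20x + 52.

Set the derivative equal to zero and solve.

f(x) = 2x^2 - 20x + 52
f'(x) = 4x + (-20) = 0
x = 20/4 = 5
f(5) = 2
Since f''(x) = 4 > 0, this is a minimum.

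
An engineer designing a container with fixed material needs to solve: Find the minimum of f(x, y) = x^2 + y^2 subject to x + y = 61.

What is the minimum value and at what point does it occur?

Substitute y = 61 - x into f(x,y) = x^2 + y^2:
g(x) = x^2 + (61 - x)^2 = 2x^2 - 122x + 3721
g'(x) = 4x - 122 = 0  =>  x = 61/2
y = 61 - 61/2 = 61/2
Minimum value = (61/2)^2 + (61/2)^2 = 3721/2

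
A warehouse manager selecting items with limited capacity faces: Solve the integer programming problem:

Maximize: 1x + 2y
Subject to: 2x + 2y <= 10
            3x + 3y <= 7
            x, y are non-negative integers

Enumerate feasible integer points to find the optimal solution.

Constraint 1: 2x + 2y <= 10
Constraint 2: 3x + 3y <= 7
Feasible x range (need y >= 0): 0 <= x <= min(10/2, 7/3) => x in {0, ..., 2}.
Enumerate feasible integer points row by row (the coefficient of y is 2 > 0, so for each x the largest feasible y gives the best value):
  x = 0: y <= min((10 - 2*0)/2, (7 - 3*0)/3) => y in {0, ..., 2}; best 1*0 + 2*2 = 4
  x = 1: y <= min((10 - 2*1)/2, (7 - 3*1)/3) => y in {0, ..., 1}; best 1*1 + 2*1 = 3
  x = 2: y <= min((10 - 2*2)/2, (7 - 3*2)/3) => y in {0}; best 1*2 + 2*0 = 2
The maximum 1x + 2y = 4 is achieved at x = 0, y = 2.
Check: 2*0 + 2*2 = 4 <= 10 and 3*0 + 3*2 = 6 <= 7.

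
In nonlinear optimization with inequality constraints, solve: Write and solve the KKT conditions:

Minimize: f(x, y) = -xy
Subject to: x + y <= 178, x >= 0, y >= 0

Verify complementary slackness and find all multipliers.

Problem: min -xy s.t. x + y <= 178 (multiplier lambda), x >= 0 (mu_x), y >= 0 (mu_y)
KKT stationarity: -y + lambda - mu_x = 0, -x + lambda - mu_y = 0, with lambda, mu_x, mu_y >= 0
Complementary slackness: lambda*(x + y - 178) = 0, mu_x*x = 0, mu_y*y = 0
If lambda = 0: y = -mu_x <= 0 and x = -mu_y <= 0 force x = y = 0 with f = 0; but x = y = 89 is feasible with f = -7921 < 0, so this is not the minimum. Hence lambda > 0 and x + y = 178.
Try x > 0, y > 0 (so mu_x = mu_y = 0): y = lambda, x = lambda => x = y = lambda
x + y = 178 => 2*lambda = 178 => lambda = 89
x* = y* = 89 > 0, consistent with mu_x = mu_y = 0.
(Any feasible point with x = 0 or y = 0 has f = 0 > -7921, so the minimum is not on those boundaries.)
min(-xy) = -7921 (i.e. max xy = 7921)
Multipliers: lambda = 89, mu_x = 0, mu_y = 0
Complementary slackness: lambda*(x + y - 178) = 89*(89 + 89 - 178) = 0, mu_x*x = 0*89 = 0, mu_y*y = 0*89 = 0. Satisfied.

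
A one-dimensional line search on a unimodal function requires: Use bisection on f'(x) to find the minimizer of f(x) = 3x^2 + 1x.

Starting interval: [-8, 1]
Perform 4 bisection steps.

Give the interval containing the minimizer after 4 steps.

Finding critical point of f(x) = 3x^2 + 1x using bisection on f'(x) = 6x + 1.
f'(x) = 0 when x = -1/6.
Starting interval: [-8, 1]
Step 1: mid = -7/2, f'(mid) = -20, new interval = [-7/2, 1]
Step 2: mid = -5/4, f'(mid) = -13/2, new interval = [-5/4, 1]
Step 3: mid = -1/8, f'(mid) = 1/4, new interval = [-5/4, -1/8]
Step 4: mid = -11/16, f'(mid) = -25/8, new interval = [-11/16, -1/8]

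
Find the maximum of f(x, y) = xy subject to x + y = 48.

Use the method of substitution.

Substitute y = 48 - x into f(x,y) = xy:
g(x) = x(48 - x) = 48x - x^2
g'(x) = 48 - 2x = 0  =>  x = 24
y = 48 - 24 = 24
Maximum value = 24 * 24 = 576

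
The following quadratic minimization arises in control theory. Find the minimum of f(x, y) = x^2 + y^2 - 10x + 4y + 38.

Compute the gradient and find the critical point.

f(x,y) = x^2 + y^2 - 10x + 4y + 38
df/dx = 2x + (-10) = 0  =>  x = 5
df/dy = 2y + (4) = 0  =>  y = -2
f(5, -2) = 1*(5)^2 + 1*(-2)^2 + -10*(5) + 4*(-2) + 38 = 9
Hessian is diagonal with entries 2, 2 > 0, so this is a minimum.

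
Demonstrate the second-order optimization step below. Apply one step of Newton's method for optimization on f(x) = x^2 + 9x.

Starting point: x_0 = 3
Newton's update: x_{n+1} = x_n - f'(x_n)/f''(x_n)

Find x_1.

f(x) = x^2 + 9x
f'(x) = 2x + (9), f''(x) = 2
Newton step: x_1 = x_0 - f'(x_0)/f''(x_0)
f'(3) = 15
x_1 = 3 - 15/2 = -9/2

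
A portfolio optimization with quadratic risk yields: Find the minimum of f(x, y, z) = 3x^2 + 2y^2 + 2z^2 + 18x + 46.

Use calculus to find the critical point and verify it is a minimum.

f(x,y,z) = 3x^2 + 2y^2 + 2z^2 + 18x + 46
df/dx = 6x + (18) = 0 => x = -3
df/dy = 4y + (0) = 0 => y = 0
df/dz = 4z + (0) = 0 => z = 0
f(-3,0,0) = 3*(-3)^2 + 2*(0)^2 + 2*(0)^2 + 18*(-3) + 46 = 19
Hessian is diagonal with entries 6, 4, 4 > 0, confirmed minimum.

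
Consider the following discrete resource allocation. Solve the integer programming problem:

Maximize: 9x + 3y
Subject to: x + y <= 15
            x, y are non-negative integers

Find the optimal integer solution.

Objective: 9x + 3y, constraint: x + y <= 15
Coefficient of x is 9 >= coefficient of y is 3, so allocate the entire budget to x.
Optimal: x = 15, y = 0, value = 135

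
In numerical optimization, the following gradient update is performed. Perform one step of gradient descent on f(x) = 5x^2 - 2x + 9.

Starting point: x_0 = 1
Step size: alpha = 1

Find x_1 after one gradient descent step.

f(x) = 5x^2 - 2x + 9
f'(x) = 10x - 2
f'(1) = 10*1 + (-2) = 8
x_1 = x_0 - alpha * f'(x_0) = 1 - 1 * 8 = -7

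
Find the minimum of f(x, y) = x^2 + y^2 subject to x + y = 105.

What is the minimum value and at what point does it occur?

Substitute y = 105 - x into f(x,y) = x^2 + y^2:
g(x) = x^2 + (105 - x)^2 = 2x^2 - 210x + 11025
g'(x) = 4x - 210 = 0  =>  x = 105/2
y = 105 - 105/2 = 105/2
Minimum value = (105/2)^2 + (105/2)^2 = 11025/2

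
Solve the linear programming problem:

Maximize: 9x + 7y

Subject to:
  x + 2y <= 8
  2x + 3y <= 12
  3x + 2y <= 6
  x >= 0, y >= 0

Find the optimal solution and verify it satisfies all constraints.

Feasible vertices: (0, 0), (0, 3), (2, 0)
Objective 9x + 7y at each vertex:
  (0, 0): 0
  (0, 3): 21
  (2, 0): 18
Maximum is 21 at (0, 3).
Verify constraints at (x, y) = (0, 3):
  1*0 + 2*3 = 6 <= 8
  2*0 + 3*3 = 9 <= 12
  3*0 + 2*3 = 6 <= 6 (active)
  x = 0 >= 0, y = 3 >= 0. All constraints satisfied.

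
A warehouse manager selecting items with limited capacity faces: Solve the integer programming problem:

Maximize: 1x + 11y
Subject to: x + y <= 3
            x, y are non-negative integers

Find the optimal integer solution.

Objective: 1x + 11y, constraint: x + y <= 3
Coefficient of y is 11 > coefficient of x is 1, so allocate the entire budget to y.
Optimal: x = 0, y = 3, value = 33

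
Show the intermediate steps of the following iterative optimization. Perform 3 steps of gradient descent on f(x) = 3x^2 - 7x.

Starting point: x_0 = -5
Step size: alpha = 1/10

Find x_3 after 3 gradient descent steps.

f(x) = 3x^2 - 7x, f'(x) = 6x + (-7)
Step 1: f'(-5) = -37, x_1 = -5 - 1/10 * -37 = -13/10
Step 2: f'(-13/10) = -74/5, x_2 = -13/10 - 1/10 * -74/5 = 9/50
Step 3: f'(9/50) = -148/25, x_3 = 9/50 - 1/10 * -148/25 = 193/250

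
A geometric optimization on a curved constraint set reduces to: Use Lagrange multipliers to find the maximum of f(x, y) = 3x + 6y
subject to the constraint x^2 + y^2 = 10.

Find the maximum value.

Set up Lagrange conditions: grad f = lambda * grad g
  3 = 2*lambda*x
  6 = 2*lambda*y
From these: x/y = 3/6, so x = 3t, y = 6t for some t.
Substitute into constraint: (3t)^2 + (6t)^2 = 10
  t^2 * 45 = 10
  t = sqrt(10/45)
Maximum = 3*x + 6*y = (3^2 + 6^2)*t = 45 * sqrt(10/45) = sqrt(450)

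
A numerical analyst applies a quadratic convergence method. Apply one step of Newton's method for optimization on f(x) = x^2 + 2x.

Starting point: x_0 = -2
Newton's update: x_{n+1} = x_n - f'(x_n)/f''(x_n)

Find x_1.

f(x) = x^2 + 2x
f'(x) = 2x + (2), f''(x) = 2
Newton step: x_1 = x_0 - f'(x_0)/f''(x_0)
f'(-2) = -2
x_1 = -2 - -2/2 = -1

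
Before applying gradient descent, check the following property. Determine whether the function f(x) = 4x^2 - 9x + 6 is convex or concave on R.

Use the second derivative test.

f(x) = 4x^2 - 9x + 6
f'(x) = 8x - 9
f''(x) = 8
Since f''(x) = 8 > 0 for all x, f is convex on R.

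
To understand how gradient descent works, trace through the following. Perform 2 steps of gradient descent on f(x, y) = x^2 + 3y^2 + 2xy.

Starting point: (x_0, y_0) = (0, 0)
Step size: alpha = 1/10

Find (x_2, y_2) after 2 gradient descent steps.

f(x,y) = x^2 + 3y^2 + 2xy
grad_x = 2x + 2y, grad_y = 6y + 2x
Step 1: grad = (0, 0), (0, 0)
Step 2: grad = (0, 0), (0, 0)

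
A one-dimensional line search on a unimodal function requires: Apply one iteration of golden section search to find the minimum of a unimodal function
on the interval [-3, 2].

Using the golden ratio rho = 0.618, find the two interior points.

Golden section search on [-3, 2].
Golden ratio rho = 0.618 (approx).
Interior points:
  x_1 = -3 + (1-0.618)*5 = -1.0900
  x_2 = -3 + 0.618*5 = 0.0900
Compare f(x_1) and f(x_2) to determine which subinterval to keep.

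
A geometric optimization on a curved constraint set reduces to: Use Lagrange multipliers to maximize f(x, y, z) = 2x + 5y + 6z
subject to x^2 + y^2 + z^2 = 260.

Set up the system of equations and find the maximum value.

Lagrange conditions: 2 = 2*lambda*x, 5 = 2*lambda*y, 6 = 2*lambda*z
So x:2 = y:5 = z:6, i.e. x = 2t, y = 5t, z = 6t
Constraint: t^2*(2^2 + 5^2 + 6^2) = 260
  t^2 * 65 = 260  =>  t = sqrt(4)
Maximum = 2*2t + 5*5t + 6*6t = 65*sqrt(4) = 130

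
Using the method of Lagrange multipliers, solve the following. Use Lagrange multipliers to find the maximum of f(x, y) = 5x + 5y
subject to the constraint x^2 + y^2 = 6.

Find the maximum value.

Set up Lagrange conditions: grad f = lambda * grad g
  5 = 2*lambda*x
  5 = 2*lambda*y
From these: x/y = 5/5, so x = 5t, y = 5t for some t.
Substitute into constraint: (5t)^2 + (5t)^2 = 6
  t^2 * 50 = 6
  t = sqrt(6/50)
Maximum = 5*x + 5*y = (5^2 + 5^2)*t = 50 * sqrt(6/50) = sqrt(300)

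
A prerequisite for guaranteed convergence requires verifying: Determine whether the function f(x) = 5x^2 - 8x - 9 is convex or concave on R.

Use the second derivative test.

f(x) = 5x^2 - 8x - 9
f'(x) = 10x - 8
f''(x) = 10
Since f''(x) = 10 > 0 for all x, f is convex on R.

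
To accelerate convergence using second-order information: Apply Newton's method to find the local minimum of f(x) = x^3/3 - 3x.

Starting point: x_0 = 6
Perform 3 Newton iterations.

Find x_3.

f(x) = x^3/3 - 3x
f'(x) = x^2 - 3, f''(x) = 2x
Newton update: x_{n+1} = x_n - (x_n^2 - 3)/(2*x_n)
Step 1: x_0 = 6, f'=33, f''=12, x_1 = 13/4
Step 2: x_1 = 13/4, f'=121/16, f''=13/2, x_2 = 217/104
Step 3: x_2 = 217/104, f'=14641/10816, f''=217/52, x_3 = 79537/45136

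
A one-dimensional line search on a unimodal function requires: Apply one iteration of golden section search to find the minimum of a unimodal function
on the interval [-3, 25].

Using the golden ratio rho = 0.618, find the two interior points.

Golden section search on [-3, 25].
Golden ratio rho = 0.618 (approx).
Interior points:
  x_1 = -3 + (1-0.618)*28 = 7.6960
  x_2 = -3 + 0.618*28 = 14.3040
Compare f(x_1) and f(x_2) to determine which subinterval to keep.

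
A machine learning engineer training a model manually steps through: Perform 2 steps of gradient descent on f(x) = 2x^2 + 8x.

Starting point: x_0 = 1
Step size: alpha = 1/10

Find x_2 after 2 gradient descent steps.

f(x) = 2x^2 + 8x, f'(x) = 4x + (8)
Step 1: f'(1) = 12, x_1 = 1 - 1/10 * 12 = -1/5
Step 2: f'(-1/5) = 36/5, x_2 = -1/5 - 1/10 * 36/5 = -23/25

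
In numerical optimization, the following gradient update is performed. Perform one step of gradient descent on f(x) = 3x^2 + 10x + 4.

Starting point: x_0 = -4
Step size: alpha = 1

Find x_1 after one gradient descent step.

f(x) = 3x^2 + 10x + 4
f'(x) = 6x + 10
f'(-4) = 6*-4 + (10) = -14
x_1 = x_0 - alpha * f'(x_0) = -4 - 1 * -14 = 10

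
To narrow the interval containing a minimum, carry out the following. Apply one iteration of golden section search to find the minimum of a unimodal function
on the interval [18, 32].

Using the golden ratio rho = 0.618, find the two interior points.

Golden section search on [18, 32].
Golden ratio rho = 0.618 (approx).
Interior points:
  x_1 = 18 + (1-0.618)*14 = 23.3480
  x_2 = 18 + 0.618*14 = 26.6520
Compare f(x_1) and f(x_2) to determine which subinterval to keep.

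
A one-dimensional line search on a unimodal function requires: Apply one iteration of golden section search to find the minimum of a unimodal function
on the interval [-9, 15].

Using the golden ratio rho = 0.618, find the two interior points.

Golden section search on [-9, 15].
Golden ratio rho = 0.618 (approx).
Interior points:
  x_1 = -9 + (1-0.618)*24 = 0.1680
  x_2 = -9 + 0.618*24 = 5.8320
Compare f(x_1) and f(x_2) to determine which subinterval to keep.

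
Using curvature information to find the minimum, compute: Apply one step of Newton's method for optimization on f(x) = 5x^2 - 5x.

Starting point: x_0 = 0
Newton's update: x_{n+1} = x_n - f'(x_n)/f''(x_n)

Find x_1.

f(x) = 5x^2 - 5x
f'(x) = 10x + (-5), f''(x) = 10
Newton step: x_1 = x_0 - f'(x_0)/f''(x_0)
f'(0) = -5
x_1 = 0 - -5/10 = 1/2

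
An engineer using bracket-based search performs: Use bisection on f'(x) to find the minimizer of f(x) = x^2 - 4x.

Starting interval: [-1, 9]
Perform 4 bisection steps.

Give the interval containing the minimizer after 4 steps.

Finding critical point of f(x) = x^2 - 4x using bisection on f'(x) = 2x + -4.
f'(x) = 0 when x = 2.
Starting interval: [-1, 9]
Step 1: mid = 4, f'(mid) = 4, new interval = [-1, 4]
Step 2: mid = 3/2, f'(mid) = -1, new interval = [3/2, 4]
Step 3: mid = 11/4, f'(mid) = 3/2, new interval = [3/2, 11/4]
Step 4: mid = 17/8, f'(mid) = 1/4, new interval = [3/2, 17/8]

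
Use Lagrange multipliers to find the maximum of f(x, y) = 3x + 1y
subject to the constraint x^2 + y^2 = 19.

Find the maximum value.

Set up Lagrange conditions: grad f = lambda * grad g
  3 = 2*lambda*x
  1 = 2*lambda*y
From these: x/y = 3/1, so x = 3t, y = 1t for some t.
Substitute into constraint: (3t)^2 + (1t)^2 = 19
  t^2 * 10 = 19
  t = sqrt(19/10)
Maximum = 3*x + 1*y = (3^2 + 1^2)*t = 10 * sqrt(19/10) = sqrt(190)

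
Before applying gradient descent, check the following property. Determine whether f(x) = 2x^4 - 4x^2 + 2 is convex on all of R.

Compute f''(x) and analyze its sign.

f(x) = 2x^4 - 4x^2 + 2
f'(x) = 8x^3 + -8x
f''(x) = 24x^2 + -8
f''(0) = -8 < 0, so not convex near x = 0
Therefore, f is not globally convex on R.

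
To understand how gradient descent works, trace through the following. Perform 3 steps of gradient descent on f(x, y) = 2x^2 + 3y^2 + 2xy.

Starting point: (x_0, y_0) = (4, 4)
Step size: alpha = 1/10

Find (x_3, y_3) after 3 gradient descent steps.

f(x,y) = 2x^2 + 3y^2 + 2xy
grad_x = 4x + 2y, grad_y = 6y + 2x
Step 1: grad = (24, 32), (8/5, 4/5)
Step 2: grad = (8, 8), (4/5, 0)
Step 3: grad = (16/5, 8/5), (12/25, -4/25)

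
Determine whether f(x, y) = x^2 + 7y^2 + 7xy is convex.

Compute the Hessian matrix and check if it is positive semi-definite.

f(x,y) = x^2 + 7y^2 + 7xy
Hessian H = [[2, 7], [7, 14]]
trace(H) = 16, det(H) = -21
Eigenvalues: (16 +/- sqrt(340)) / 2 = 17.22, -1.22
Since not both eigenvalues positive, f is neither convex nor concave.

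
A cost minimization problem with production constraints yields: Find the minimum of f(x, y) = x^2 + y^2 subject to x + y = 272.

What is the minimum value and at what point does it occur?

Substitute y = 272 - x into f(x,y) = x^2 + y^2:
g(x) = x^2 + (272 - x)^2 = 2x^2 - 544x + 73984
g'(x) = 4x - 544 = 0  =>  x = 136
y = 272 - 136 = 136
Minimum value = 136^2 + 136^2 = 36992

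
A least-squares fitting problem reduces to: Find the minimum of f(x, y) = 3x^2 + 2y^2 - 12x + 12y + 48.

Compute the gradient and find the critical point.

f(x,y) = 3x^2 + 2y^2 - 12x + 12y + 48
df/dx = 6x + (-12) = 0  =>  x = 2
df/dy = 4y + (12) = 0  =>  y = -3
f(2, -3) = 3*(2)^2 + 2*(-3)^2 + -12*(2) + 12*(-3) + 48 = 18
Hessian is diagonal with entries 6, 4 > 0, so this is a minimum.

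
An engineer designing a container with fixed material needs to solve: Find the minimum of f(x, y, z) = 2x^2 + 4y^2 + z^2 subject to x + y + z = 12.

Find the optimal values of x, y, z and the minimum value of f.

Using Lagrange multipliers on f = 2x^2 + 4y^2 + z^2 with constraint x + y + z = 12:
Conditions: 2*2*x = lambda, 2*4*y = lambda, 2*1*z = lambda
So x = lambda/4, y = lambda/8, z = lambda/2
Substituting into constraint: lambda * (7/8) = 12
lambda = 96/7
x = 24/7, y = 12/7, z = 48/7
Minimum value = 576/7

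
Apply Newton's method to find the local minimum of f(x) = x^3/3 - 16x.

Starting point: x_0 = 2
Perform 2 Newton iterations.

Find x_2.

f(x) = x^3/3 - 16x
f'(x) = x^2 - 16, f''(x) = 2x
Newton update: x_{n+1} = x_n - (x_n^2 - 16)/(2*x_n)
Step 1: x_0 = 2, f'=-12, f''=4, x_1 = 5
Step 2: x_1 = 5, f'=9, f''=10, x_2 = 41/10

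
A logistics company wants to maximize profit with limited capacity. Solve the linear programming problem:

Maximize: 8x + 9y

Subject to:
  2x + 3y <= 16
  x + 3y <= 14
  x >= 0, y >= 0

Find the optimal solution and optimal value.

Feasible vertices: (0, 0), (0, 14/3), (2, 4), (8, 0)
Objective 8x + 9y at each:
  (0, 0): 0
  (0, 14/3): 42
  (2, 4): 52
  (8, 0): 64
Maximum is 64 at (8, 0).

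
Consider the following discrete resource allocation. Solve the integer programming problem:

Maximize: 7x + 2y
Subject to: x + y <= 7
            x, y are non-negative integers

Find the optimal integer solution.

Objective: 7x + 2y, constraint: x + y <= 7
Coefficient of x is 7 >= coefficient of y is 2, so allocate the entire budget to x.
Optimal: x = 7, y = 0, value = 49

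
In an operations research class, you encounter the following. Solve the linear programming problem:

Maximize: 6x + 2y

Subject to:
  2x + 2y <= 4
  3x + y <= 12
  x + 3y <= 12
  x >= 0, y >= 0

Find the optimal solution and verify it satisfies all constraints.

Feasible vertices: (0, 0), (0, 2), (2, 0)
Objective 6x + 2y at each vertex:
  (0, 0): 0
  (0, 2): 4
  (2, 0): 12
Maximum is 12 at (2, 0).
Verify constraints at (x, y) = (2, 0):
  2*2 + 2*0 = 4 <= 4 (active)
  3*2 + 1*0 = 6 <= 12
  1*2 + 3*0 = 2 <= 12
  x = 2 >= 0, y = 0 >= 0. All constraints satisfied.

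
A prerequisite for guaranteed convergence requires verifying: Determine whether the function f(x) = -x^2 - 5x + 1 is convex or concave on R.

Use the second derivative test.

f(x) = -x^2 - 5x + 1
f'(x) = -2x - 5
f''(x) = -2
Since f''(x) = -2 < 0 for all x, f is concave on R.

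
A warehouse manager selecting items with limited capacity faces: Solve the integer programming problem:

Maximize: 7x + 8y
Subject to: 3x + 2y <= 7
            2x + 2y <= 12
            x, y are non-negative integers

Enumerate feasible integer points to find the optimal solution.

Constraint 1: 3x + 2y <= 7
Constraint 2: 2x + 2y <= 12
Feasible x range (need y >= 0): 0 <= x <= min(7/3, 12/2) => x in {0, ..., 2}.
Enumerate feasible integer points row by row (the coefficient of y is 8 > 0, so for each x the largest feasible y gives the best value):
  x = 0: y <= min((7 - 3*0)/2, (12 - 2*0)/2) => y in {0, ..., 3}; best 7*0 + 8*3 = 24
  x = 1: y <= min((7 - 3*1)/2, (12 - 2*1)/2) => y in {0, ..., 2}; best 7*1 + 8*2 = 23
  x = 2: y <= min((7 - 3*2)/2, (12 - 2*2)/2) => y in {0}; best 7*2 + 8*0 = 14
The maximum 7x + 8y = 24 is achieved at x = 0, y = 3.
Check: 3*0 + 2*3 = 6 <= 7 and 2*0 + 2*3 = 6 <= 12.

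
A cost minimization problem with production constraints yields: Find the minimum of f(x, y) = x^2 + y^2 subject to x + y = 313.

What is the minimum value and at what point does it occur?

Substitute y = 313 - x into f(x,y) = x^2 + y^2:
g(x) = x^2 + (313 - x)^2 = 2x^2 - 626x + 97969
g'(x) = 4x - 626 = 0  =>  x = 313/2
y = 313 - 313/2 = 313/2
Minimum value = (313/2)^2 + (313/2)^2 = 97969/2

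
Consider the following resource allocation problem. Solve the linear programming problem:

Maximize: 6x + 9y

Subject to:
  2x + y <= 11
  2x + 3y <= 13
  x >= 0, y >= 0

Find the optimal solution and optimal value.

Feasible vertices: (0, 0), (0, 13/3), (5, 1), (11/2, 0)
Objective 6x + 9y at each:
  (0, 0): 0
  (0, 13/3): 39
  (5, 1): 39
  (11/2, 0): 33
Maximum is 39 at (0, 13/3).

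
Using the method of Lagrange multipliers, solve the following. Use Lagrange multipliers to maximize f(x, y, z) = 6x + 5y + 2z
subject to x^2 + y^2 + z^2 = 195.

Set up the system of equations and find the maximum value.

Lagrange conditions: 6 = 2*lambda*x, 5 = 2*lambda*y, 2 = 2*lambda*z
So x:6 = y:5 = z:2, i.e. x = 6t, y = 5t, z = 2t
Constraint: t^2*(6^2 + 5^2 + 2^2) = 195
  t^2 * 65 = 195  =>  t = sqrt(3)
Maximum = 6*6t + 5*5t + 2*2t = 65*sqrt(3) = sqrt(12675)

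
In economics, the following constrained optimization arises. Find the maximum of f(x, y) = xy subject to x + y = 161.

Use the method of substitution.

Substitute y = 161 - x into f(x,y) = xy:
g(x) = x(161 - x) = 161x - x^2
g'(x) = 161 - 2x = 0  =>  x = 161/2
y = 161 - 161/2 = 161/2
Maximum value = (161/2) * (161/2) = 25921/4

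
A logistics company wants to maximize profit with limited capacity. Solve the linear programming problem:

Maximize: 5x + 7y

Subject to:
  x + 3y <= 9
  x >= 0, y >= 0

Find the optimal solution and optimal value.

The feasible region has vertices at [(0, 0), (9, 0), (0, 3)].
Checking objective 5x + 7y at each vertex:
  (0, 0): 5*0 + 7*0 = 0
  (9, 0): 5*9 + 7*0 = 45
  (0, 3): 5*0 + 7*3 = 21
Maximum is 45 at (9, 0).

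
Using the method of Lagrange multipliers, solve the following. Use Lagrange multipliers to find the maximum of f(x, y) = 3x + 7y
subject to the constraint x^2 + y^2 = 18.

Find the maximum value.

Set up Lagrange conditions: grad f = lambda * grad g
  3 = 2*lambda*x
  7 = 2*lambda*y
From these: x/y = 3/7, so x = 3t, y = 7t for some t.
Substitute into constraint: (3t)^2 + (7t)^2 = 18
  t^2 * 58 = 18
  t = sqrt(18/58)
Maximum = 3*x + 7*y = (3^2 + 7^2)*t = 58 * sqrt(18/58) = sqrt(1044)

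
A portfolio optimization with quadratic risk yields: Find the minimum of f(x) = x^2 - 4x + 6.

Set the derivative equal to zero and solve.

f(x) = x^2 - 4x + 6
f'(x) = 2x + (-4) = 0
x = 4/2 = 2
f(2) = 2
Since f''(x) = 2 > 0, this is a minimum.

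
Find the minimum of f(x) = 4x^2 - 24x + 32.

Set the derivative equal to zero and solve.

f(x) = 4x^2 - 24x + 32
f'(x) = 8x + (-24) = 0
x = 24/8 = 3
f(3) = -4
Since f''(x) = 8 > 0, this is a minimum.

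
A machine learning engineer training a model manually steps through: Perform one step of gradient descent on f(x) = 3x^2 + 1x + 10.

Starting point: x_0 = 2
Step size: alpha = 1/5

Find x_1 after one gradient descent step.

f(x) = 3x^2 + 1x + 10
f'(x) = 6x + 1
f'(2) = 6*2 + (1) = 13
x_1 = x_0 - alpha * f'(x_0) = 2 - 1/5 * 13 = -3/5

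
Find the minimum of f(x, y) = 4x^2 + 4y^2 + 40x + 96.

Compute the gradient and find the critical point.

f(x,y) = 4x^2 + 4y^2 + 40x + 96
df/dx = 8x + (40) = 0  =>  x = -5
df/dy = 8y + (0) = 0  =>  y = 0
f(-5, 0) = 4*(-5)^2 + 4*(0)^2 + 40*(-5) + 96 = -4
Hessian is diagonal with entries 8, 8 > 0, so this is a minimum.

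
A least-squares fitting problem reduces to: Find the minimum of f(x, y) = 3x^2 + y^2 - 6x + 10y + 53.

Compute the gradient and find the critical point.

f(x,y) = 3x^2 + y^2 - 6x + 10y + 53
df/dx = 6x + (-6) = 0  =>  x = 1
df/dy = 2y + (10) = 0  =>  y = -5
f(1, -5) = 3*(1)^2 + 1*(-5)^2 + -6*(1) + 10*(-5) + 53 = 25
Hessian is diagonal with entries 6, 2 > 0, so this is a minimum.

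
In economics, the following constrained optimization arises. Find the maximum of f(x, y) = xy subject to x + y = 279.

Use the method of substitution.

Substitute y = 279 - x into f(x,y) = xy:
g(x) = x(279 - x) = 279x - x^2
g'(x) = 279 - 2x = 0  =>  x = 279/2
y = 279 - 279/2 = 279/2
Maximum value = (279/2) * (279/2) = 77841/4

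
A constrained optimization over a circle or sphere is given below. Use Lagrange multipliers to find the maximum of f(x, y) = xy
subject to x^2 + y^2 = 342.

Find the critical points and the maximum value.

Lagrange conditions: y = 2*lambda*x and x = 2*lambda*y
If x = 0 then y = 0, violating the constraint, so x, y != 0.
Dividing: y/x = x/y => x^2 = y^2 => y = x or y = -x
Constraint: 2x^2 = 342 => x^2 = 171 => x = +/-sqrt(171)
Critical points: (sqrt(171), sqrt(171)), (-sqrt(171), -sqrt(171)), (sqrt(171), -sqrt(171)), (-sqrt(171), sqrt(171))
  y = x:  xy = x^2 = 171  at (sqrt(171), sqrt(171)) and (-sqrt(171), -sqrt(171))
  y = -x: xy = -x^2 = -171 at (sqrt(171), -sqrt(171)) and (-sqrt(171), sqrt(171))
Maximum xy = 171 at (sqrt(171), sqrt(171)) and (-sqrt(171), -sqrt(171))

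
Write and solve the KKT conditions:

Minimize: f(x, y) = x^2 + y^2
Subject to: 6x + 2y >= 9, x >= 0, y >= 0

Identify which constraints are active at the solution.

KKT conditions for min x^2 + y^2 s.t. 6x + 2y >= 9, x >= 0, y >= 0:
Stationarity: 2x = mu*6 + mu_x, 2y = mu*2 + mu_y, with mu, mu_x, mu_y >= 0
Complementary slackness: mu*(6x + 2y - 9) = 0, mu_x*x = 0, mu_y*y = 0
(0, 0) is infeasible (6*0 + 2*0 < 9), so if mu = 0 stationarity would force x = mu_x/2 >= 0, y = mu_y/2 >= 0 with mu_x*x = mu_y*y = 0, i.e. x = y = 0: contradiction. Hence mu > 0 and 6x + 2y = 9 is active.
Try x > 0, y > 0 (so mu_x = mu_y = 0): x = 6*mu/2, y = 2*mu/2
Substitute: 6*(6*mu/2) + 2*(2*mu/2) = 9
  mu*40/2 = 9 => mu = 9/20
x* = 27/20 > 0, y* = 9/20 > 0, consistent with mu_x = mu_y = 0.
f is convex and the constraints are linear, so this KKT point is the global minimum.
f* = 81/40
Active constraints: 6x + 2y >= 9 (holds with equality, mu = 9/20 > 0); x >= 0 and y >= 0 are inactive (mu_x = mu_y = 0).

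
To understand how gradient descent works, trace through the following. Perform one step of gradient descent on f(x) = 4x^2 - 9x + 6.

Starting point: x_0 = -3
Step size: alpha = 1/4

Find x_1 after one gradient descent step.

f(x) = 4x^2 - 9x + 6
f'(x) = 8x - 9
f'(-3) = 8*-3 + (-9) = -33
x_1 = x_0 - alpha * f'(x_0) = -3 - 1/4 * -33 = 21/4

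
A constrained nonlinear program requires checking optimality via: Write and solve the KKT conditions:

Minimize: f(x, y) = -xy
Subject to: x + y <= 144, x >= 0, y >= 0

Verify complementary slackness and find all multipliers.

Problem: min -xy s.t. x + y <= 144 (multiplier lambda), x >= 0 (mu_x), y >= 0 (mu_y)
KKT stationarity: -y + lambda - mu_x = 0, -x + lambda - mu_y = 0, with lambda, mu_x, mu_y >= 0
Complementary slackness: lambda*(x + y - 144) = 0, mu_x*x = 0, mu_y*y = 0
If lambda = 0: y = -mu_x <= 0 and x = -mu_y <= 0 force x = y = 0 with f = 0; but x = y = 72 is feasible with f = -5184 < 0, so this is not the minimum. Hence lambda > 0 and x + y = 144.
Try x > 0, y > 0 (so mu_x = mu_y = 0): y = lambda, x = lambda => x = y = lambda
x + y = 144 => 2*lambda = 144 => lambda = 72
x* = y* = 72 > 0, consistent with mu_x = mu_y = 0.
(Any feasible point with x = 0 or y = 0 has f = 0 > -5184, so the minimum is not on those boundaries.)
min(-xy) = -5184 (i.e. max xy = 5184)
Multipliers: lambda = 72, mu_x = 0, mu_y = 0
Complementary slackness: lambda*(x + y - 144) = 72*(72 + 72 - 144) = 0, mu_x*x = 0*72 = 0, mu_y*y = 0*72 = 0. Satisfied.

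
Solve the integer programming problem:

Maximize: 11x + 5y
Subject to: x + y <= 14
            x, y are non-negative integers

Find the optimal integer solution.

Objective: 11x + 5y, constraint: x + y <= 14
Coefficient of x is 11 >= coefficient of y is 5, so allocate the entire budget to x.
Optimal: x = 14, y = 0, value = 154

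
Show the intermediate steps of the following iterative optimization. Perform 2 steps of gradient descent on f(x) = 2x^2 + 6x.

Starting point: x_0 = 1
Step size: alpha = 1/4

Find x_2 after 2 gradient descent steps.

f(x) = 2x^2 + 6x, f'(x) = 4x + (6)
Step 1: f'(1) = 10, x_1 = 1 - 1/4 * 10 = -3/2
Step 2: f'(-3/2) = 0, x_2 = -3/2 - 1/4 * 0 = -3/2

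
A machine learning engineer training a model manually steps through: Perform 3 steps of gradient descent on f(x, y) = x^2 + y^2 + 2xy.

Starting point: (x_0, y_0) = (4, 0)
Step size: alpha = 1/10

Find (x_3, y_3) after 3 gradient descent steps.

f(x,y) = x^2 + y^2 + 2xy
grad_x = 2x + 2y, grad_y = 2y + 2x
Step 1: grad = (8, 8), (16/5, -4/5)
Step 2: grad = (24/5, 24/5), (68/25, -32/25)
Step 3: grad = (72/25, 72/25), (304/125, -196/125)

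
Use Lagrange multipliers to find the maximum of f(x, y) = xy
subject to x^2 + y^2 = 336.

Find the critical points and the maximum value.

Lagrange conditions: y = 2*lambda*x and x = 2*lambda*y
If x = 0 then y = 0, violating the constraint, so x, y != 0.
Dividing: y/x = x/y => x^2 = y^2 => y = x or y = -x
Constraint: 2x^2 = 336 => x^2 = 168 => x = +/-sqrt(168)
Critical points: (sqrt(168), sqrt(168)), (-sqrt(168), -sqrt(168)), (sqrt(168), -sqrt(168)), (-sqrt(168), sqrt(168))
  y = x:  xy = x^2 = 168  at (sqrt(168), sqrt(168)) and (-sqrt(168), -sqrt(168))
  y = -x: xy = -x^2 = -168 at (sqrt(168), -sqrt(168)) and (-sqrt(168), sqrt(168))
Maximum xy = 168 at (sqrt(168), sqrt(168)) and (-sqrt(168), -sqrt(168))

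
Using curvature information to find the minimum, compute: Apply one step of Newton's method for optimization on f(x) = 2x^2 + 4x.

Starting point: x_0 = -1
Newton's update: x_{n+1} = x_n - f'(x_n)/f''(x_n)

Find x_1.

f(x) = 2x^2 + 4x
f'(x) = 4x + (4), f''(x) = 4
Newton step: x_1 = x_0 - f'(x_0)/f''(x_0)
f'(-1) = 0
x_1 = -1 - 0/4 = -1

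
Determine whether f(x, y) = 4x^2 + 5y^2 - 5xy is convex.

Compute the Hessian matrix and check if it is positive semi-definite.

f(x,y) = 4x^2 + 5y^2 - 5xy
Hessian H = [[8, -5], [-5, 10]]
trace(H) = 18, det(H) = 55
Eigenvalues: (18 +/- sqrt(104)) / 2 = 14.1, 3.901
Since both eigenvalues > 0, f is convex.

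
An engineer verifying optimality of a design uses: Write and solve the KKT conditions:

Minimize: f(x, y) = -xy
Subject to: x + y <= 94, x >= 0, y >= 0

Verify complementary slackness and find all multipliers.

Problem: min -xy s.t. x + y <= 94 (multiplier lambda), x >= 0 (mu_x), y >= 0 (mu_y)
KKT stationarity: -y + lambda - mu_x = 0, -x + lambda - mu_y = 0, with lambda, mu_x, mu_y >= 0
Complementary slackness: lambda*(x + y - 94) = 0, mu_x*x = 0, mu_y*y = 0
If lambda = 0: y = -mu_x <= 0 and x = -mu_y <= 0 force x = y = 0 with f = 0; but x = y = 47 is feasible with f = -2209 < 0, so this is not the minimum. Hence lambda > 0 and x + y = 94.
Try x > 0, y > 0 (so mu_x = mu_y = 0): y = lambda, x = lambda => x = y = lambda
x + y = 94 => 2*lambda = 94 => lambda = 47
x* = y* = 47 > 0, consistent with mu_x = mu_y = 0.
(Any feasible point with x = 0 or y = 0 has f = 0 > -2209, so the minimum is not on those boundaries.)
min(-xy) = -2209 (i.e. max xy = 2209)
Multipliers: lambda = 47, mu_x = 0, mu_y = 0
Complementary slackness: lambda*(x + y - 94) = 47*(47 + 47 - 94) = 0, mu_x*x = 0*47 = 0, mu_y*y = 0*47 = 0. Satisfied.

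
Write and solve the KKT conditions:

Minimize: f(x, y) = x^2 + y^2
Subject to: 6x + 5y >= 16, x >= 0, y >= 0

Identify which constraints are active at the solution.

KKT conditions for min x^2 + y^2 s.t. 6x + 5y >= 16, x >= 0, y >= 0:
Stationarity: 2x = mu*6 + mu_x, 2y = mu*5 + mu_y, with mu, mu_x, mu_y >= 0
Complementary slackness: mu*(6x + 5y - 16) = 0, mu_x*x = 0, mu_y*y = 0
(0, 0) is infeasible (6*0 + 5*0 < 16), so if mu = 0 stationarity would force x = mu_x/2 >= 0, y = mu_y/2 >= 0 with mu_x*x = mu_y*y = 0, i.e. x = y = 0: contradiction. Hence mu > 0 and 6x + 5y = 16 is active.
Try x > 0, y > 0 (so mu_x = mu_y = 0): x = 6*mu/2, y = 5*mu/2
Substitute: 6*(6*mu/2) + 5*(5*mu/2) = 16
  mu*61/2 = 16 => mu = 32/61
x* = 96/61 > 0, y* = 80/61 > 0, consistent with mu_x = mu_y = 0.
f is convex and the constraints are linear, so this KKT point is the global minimum.
f* = 256/61
Active constraints: 6x + 5y >= 16 (holds with equality, mu = 32/61 > 0); x >= 0 and y >= 0 are inactive (mu_x = mu_y = 0).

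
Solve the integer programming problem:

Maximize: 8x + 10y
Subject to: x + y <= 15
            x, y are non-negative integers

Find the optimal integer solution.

Objective: 8x + 10y, constraint: x + y <= 15
Coefficient of y is 10 > coefficient of x is 8, so allocate the entire budget to y.
Optimal: x = 0, y = 15, value = 150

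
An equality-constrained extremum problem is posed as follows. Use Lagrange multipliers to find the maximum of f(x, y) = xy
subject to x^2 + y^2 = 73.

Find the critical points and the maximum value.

Lagrange conditions: y = 2*lambda*x and x = 2*lambda*y
If x = 0 then y = 0, violating the constraint, so x, y != 0.
Dividing: y/x = x/y => x^2 = y^2 => y = x or y = -x
Constraint: 2x^2 = 73 => x^2 = 73/2 => x = +/-sqrt(73/2)
Critical points: (sqrt(73/2), sqrt(73/2)), (-sqrt(73/2), -sqrt(73/2)), (sqrt(73/2), -sqrt(73/2)), (-sqrt(73/2), sqrt(73/2))
  y = x:  xy = x^2 = 73/2  at (sqrt(73/2), sqrt(73/2)) and (-sqrt(73/2), -sqrt(73/2))
  y = -x: xy = -x^2 = -73/2 at (sqrt(73/2), -sqrt(73/2)) and (-sqrt(73/2), sqrt(73/2))
Maximum xy = 73/2 at (sqrt(73/2), sqrt(73/2)) and (-sqrt(73/2), -sqrt(73/2))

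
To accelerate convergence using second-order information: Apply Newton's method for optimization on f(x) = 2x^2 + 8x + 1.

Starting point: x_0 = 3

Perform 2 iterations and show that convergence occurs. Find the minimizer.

f(x) = 2x^2 + 8x + 1, f'(x) = 4x + (8), f''(x) = 4
Step 1: f'(3) = 20, x_1 = 3 - 20/4 = -2
Step 2: f'(-2) = 0, x_2 = -2 (converged)
Newton's method converges in 1 step for quadratics.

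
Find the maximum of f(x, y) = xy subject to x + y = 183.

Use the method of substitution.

Substitute y = 183 - x into f(x,y) = xy:
g(x) = x(183 - x) = 183x - x^2
g'(x) = 183 - 2x = 0  =>  x = 183/2
y = 183 - 183/2 = 183/2
Maximum value = (183/2) * (183/2) = 33489/4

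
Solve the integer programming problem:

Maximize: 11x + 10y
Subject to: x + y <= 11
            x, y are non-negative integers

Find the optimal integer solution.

Objective: 11x + 10y, constraint: x + y <= 11
Coefficient of x is 11 >= coefficient of y is 10, so allocate the entire budget to x.
Optimal: x = 11, y = 0, value = 121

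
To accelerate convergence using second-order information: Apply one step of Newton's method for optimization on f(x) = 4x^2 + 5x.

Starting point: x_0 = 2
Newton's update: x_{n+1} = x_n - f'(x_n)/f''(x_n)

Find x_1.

f(x) = 4x^2 + 5x
f'(x) = 8x + (5), f''(x) = 8
Newton step: x_1 = x_0 - f'(x_0)/f''(x_0)
f'(2) = 21
x_1 = 2 - 21/8 = -5/8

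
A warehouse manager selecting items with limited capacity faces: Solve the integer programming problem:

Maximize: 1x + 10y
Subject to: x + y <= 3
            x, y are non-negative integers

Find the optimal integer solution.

Objective: 1x + 10y, constraint: x + y <= 3
Coefficient of y is 10 > coefficient of x is 1, so allocate the entire budget to y.
Optimal: x = 0, y = 3, value = 30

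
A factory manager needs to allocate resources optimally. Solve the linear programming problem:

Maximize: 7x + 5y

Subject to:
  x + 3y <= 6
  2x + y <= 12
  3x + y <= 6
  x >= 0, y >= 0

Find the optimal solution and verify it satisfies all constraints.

Feasible vertices: (0, 0), (0, 2), (3/2, 3/2), (2, 0)
Objective 7x + 5y at each vertex:
  (0, 0): 0
  (0, 2): 10
  (3/2, 3/2): 18
  (2, 0): 14
Maximum is 18 at (3/2, 3/2).
Verify constraints at (x, y) = (3/2, 3/2):
  1*(3/2) + 3*(3/2) = 6 <= 6 (active)
  2*(3/2) + 1*(3/2) = 9/2 <= 12
  3*(3/2) + 1*(3/2) = 6 <= 6 (active)
  x = 3/2 >= 0, y = 3/2 >= 0. All constraints satisfied.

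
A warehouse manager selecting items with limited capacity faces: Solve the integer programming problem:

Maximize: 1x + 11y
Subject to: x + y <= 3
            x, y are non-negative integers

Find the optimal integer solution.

Objective: 1x + 11y, constraint: x + y <= 3
Coefficient of y is 11 > coefficient of x is 1, so allocate the entire budget to y.
Optimal: x = 0, y = 3, value = 33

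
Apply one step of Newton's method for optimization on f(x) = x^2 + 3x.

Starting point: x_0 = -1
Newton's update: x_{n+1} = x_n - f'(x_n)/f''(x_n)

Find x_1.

f(x) = x^2 + 3x
f'(x) = 2x + (3), f''(x) = 2
Newton step: x_1 = x_0 - f'(x_0)/f''(x_0)
f'(-1) = 1
x_1 = -1 - 1/2 = -3/2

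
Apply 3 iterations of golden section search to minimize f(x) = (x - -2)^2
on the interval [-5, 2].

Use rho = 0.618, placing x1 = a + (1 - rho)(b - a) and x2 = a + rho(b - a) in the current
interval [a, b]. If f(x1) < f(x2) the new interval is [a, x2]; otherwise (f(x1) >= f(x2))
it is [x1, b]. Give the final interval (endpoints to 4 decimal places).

Golden section search for min of f(x) = (x - -2)^2 on [-5, 2].
Each step: x1 = a + (1 - rho)(b - a), x2 = a + rho(b - a); if f(x1) < f(x2) keep [a, x2], otherwise keep [x1, b].
Step 1: [-5.0000, 2.0000], x1=-2.3260 (f=0.1063), x2=-0.6740 (f=1.7583); f(x1) < f(x2) => keep [-5.0000, -0.6740]
Step 2: [-5.0000, -0.6740], x1=-3.3475 (f=1.8157), x2=-2.3265 (f=0.1066); f(x1) > f(x2) => keep [-3.3475, -0.6740]
Step 3: [-3.3475, -0.6740], x1=-2.3262 (f=0.1064), x2=-1.6953 (f=0.0929); f(x1) > f(x2) => keep [-2.3262, -0.6740]
Final interval: [-2.3262, -0.6740]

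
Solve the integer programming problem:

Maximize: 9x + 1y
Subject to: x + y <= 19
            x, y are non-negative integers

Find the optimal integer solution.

Objective: 9x + 1y, constraint: x + y <= 19
Coefficient of x is 9 >= coefficient of y is 1, so allocate the entire budget to x.
Optimal: x = 19, y = 0, value = 171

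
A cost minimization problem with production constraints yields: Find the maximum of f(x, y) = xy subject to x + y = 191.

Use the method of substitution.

Substitute y = 191 - x into f(x,y) = xy:
g(x) = x(191 - x) = 191x - x^2
g'(x) = 191 - 2x = 0  =>  x = 191/2
y = 191 - 191/2 = 191/2
Maximum value = (191/2) * (191/2) = 36481/4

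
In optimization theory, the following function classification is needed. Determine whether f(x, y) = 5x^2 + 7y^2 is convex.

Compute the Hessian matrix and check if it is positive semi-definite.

f(x,y) = 5x^2 + 7y^2
Hessian H = [[10, 0], [0, 14]]
trace(H) = 24, det(H) = 140
Eigenvalues: (24 +/- sqrt(16)) / 2 = 14, 10
Since both eigenvalues > 0, f is convex.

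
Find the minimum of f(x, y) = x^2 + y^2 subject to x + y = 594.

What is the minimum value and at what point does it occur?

Substitute y = 594 - x into f(x,y) = x^2 + y^2:
g(x) = x^2 + (594 - x)^2 = 2x^2 - 1188x + 352836
g'(x) = 4x - 1188 = 0  =>  x = 297
y = 594 - 297 = 297
Minimum value = 297^2 + 297^2 = 176418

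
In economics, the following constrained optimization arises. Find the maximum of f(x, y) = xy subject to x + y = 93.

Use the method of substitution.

Substitute y = 93 - x into f(x,y) = xy:
g(x) = x(93 - x) = 93x - x^2
g'(x) = 93 - 2x = 0  =>  x = 93/2
y = 93 - 93/2 = 93/2
Maximum value = (93/2) * (93/2) = 8649/4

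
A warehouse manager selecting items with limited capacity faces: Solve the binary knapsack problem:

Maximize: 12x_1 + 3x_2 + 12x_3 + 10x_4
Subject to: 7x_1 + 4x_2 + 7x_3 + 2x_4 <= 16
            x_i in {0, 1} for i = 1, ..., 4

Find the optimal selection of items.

Items: item 1 (v=12, w=7), item 2 (v=3, w=4), item 3 (v=12, w=7), item 4 (v=10, w=2)
Capacity: 16
Checking all 16 subsets (w = total weight, v = total value):
  {}: w = 0, v = 0
  {1}: w = 7, v = 12
  {2}: w = 4, v = 3
  {3}: w = 7, v = 12
  {4}: w = 2, v = 10
  {1, 2}: w = 11, v = 15
  {1, 3}: w = 14, v = 24
  {1, 4}: w = 9, v = 22
  {2, 3}: w = 11, v = 15
  {2, 4}: w = 6, v = 13
  {3, 4}: w = 9, v = 22
  {1, 2, 3}: w = 18 > 16, infeasible
  {1, 2, 4}: w = 13, v = 25
  {1, 3, 4}: w = 16, v = 34
  {2, 3, 4}: w = 13, v = 25
  {1, 2, 3, 4}: w = 20 > 16, infeasible
Best feasible subset: items [1, 3, 4]
Total weight: 16 <= 16, total value: 34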